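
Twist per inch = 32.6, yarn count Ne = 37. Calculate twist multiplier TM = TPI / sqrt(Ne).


Formula: TM = TPI / sqrt(Ne)
Step 1: sqrt(Ne) = sqrt(37) = 6.0828
Step 2: TM = 32.6 / 6.0828 = 5.36

5.36 TM


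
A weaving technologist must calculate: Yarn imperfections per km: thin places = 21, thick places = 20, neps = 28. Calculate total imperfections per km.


Formula: Total = thin places + thick places + neps
Total = 21 + 20 + 28
Total = 69 imperfections/km

69 imperfections/km


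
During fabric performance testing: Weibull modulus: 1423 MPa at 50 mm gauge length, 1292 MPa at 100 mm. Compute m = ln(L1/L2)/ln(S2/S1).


Formula: m = ln(L1/L2) / ln(S2/S1)
Step 1: ln(L1/L2) = ln(50/100) = -0.69315
Step 2: S2/S1 = 1292/1423 = 0.90794
Step 3: ln(S2/S1) = ln(0.90794) = -0.09658
Step 4: m = -0.69315 / -0.09658 = 7.18

7.18 (Weibull m)


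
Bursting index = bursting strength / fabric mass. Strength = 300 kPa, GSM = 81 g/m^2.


Formula: Bursting Index = Bursting Strength / Fabric GSM
BI = 300 kPa / 81 g/m^2
BI = 3.704 kPa/(g/m^2)

3.704 kPa/(g/m^2)


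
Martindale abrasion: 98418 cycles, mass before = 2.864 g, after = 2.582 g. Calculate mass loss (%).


Formula: Mass loss% = ((m_before - m_after) / m_before) * 100
Step 1: Mass loss = 2.864 - 2.582 = 0.282 g
Step 2: Ratio = 0.282 / 2.864 = 0.0984637
Step 3: Mass loss% = 0.0984637 * 100 = 9.84637% ≈ 9.85%

9.85%


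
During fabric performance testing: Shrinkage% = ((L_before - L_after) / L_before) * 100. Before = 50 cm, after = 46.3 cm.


Formula: Shrinkage% = ((L_before - L_after) / L_before) * 100
Step 1: Shrinkage = 50 - 46.3 = 3.7 cm
Step 2: Shrinkage% = (3.7 / 50) * 100
Step 3: Shrinkage% = 0.074 * 100 = 7.4%

7.4%


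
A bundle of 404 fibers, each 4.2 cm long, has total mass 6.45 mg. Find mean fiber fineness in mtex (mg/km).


Formula: fineness (mtex) = mass (mg) / total length (km) = (mass_mg / total_length_m) * 1000
Step 1: Convert fiber length: 4.2 cm = 0.042 m
Step 2: Total fiber length = 404 * 0.042 = 16.968 m
Step 3: Linear density = 6.45 mg / 16.968 m = 0.3801 mg/m
Step 4: fineness = 0.3801 * 1000 = 380.1 mtex

380.1 mtex


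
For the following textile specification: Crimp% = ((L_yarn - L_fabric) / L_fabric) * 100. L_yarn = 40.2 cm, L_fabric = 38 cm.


Formula: Crimp% = ((L_yarn - L_fabric) / L_fabric) * 100
Step 1: Extension = 40.2 - 38 = 2.2 cm
Step 2: Crimp% = (2.2 / 38) * 100
Step 3: Crimp% = 0.057895 * 100 = 5.7895% ≈ 5.8%

5.8%


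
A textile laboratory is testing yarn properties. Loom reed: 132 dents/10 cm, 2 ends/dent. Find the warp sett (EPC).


Formula: EPC = (dents per 10 cm * ends per dent) / 10
Step 1: Total ends per 10 cm = 132 * 2 = 264
Step 2: EPC = 264 / 10 = 26.4 ends/cm

26.4 ends/cm


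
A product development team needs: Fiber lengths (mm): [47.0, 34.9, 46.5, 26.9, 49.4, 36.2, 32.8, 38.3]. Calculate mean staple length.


Formula: Mean = sum of lengths / count
Sum = 47.0 + 34.9 + 46.5 + 26.9 + 49.4 + 36.2 + 32.8 + 38.3
Sum = 312.0 mm
Mean = 312.0 / 8 = 39.00 mm

39.00 mm


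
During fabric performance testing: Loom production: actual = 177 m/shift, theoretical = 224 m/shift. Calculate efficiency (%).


Formula: Efficiency% = (Actual output / Theoretical output) * 100
Efficiency% = (177 / 224) * 100
Efficiency% = 0.790179 * 100 = 79.0179% ≈ 79.0%

79.0%


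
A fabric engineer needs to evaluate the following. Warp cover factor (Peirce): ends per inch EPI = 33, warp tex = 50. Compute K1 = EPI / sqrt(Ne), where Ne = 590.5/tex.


Formula: K1 = EPI / sqrt(Ne), with Ne = 590.5 / tex_warp
Step 1: Ne = 590.5 / 50 = 11.81
Step 2: sqrt(Ne) = sqrt(11.81) = 3.4366
Step 3: K1 = 33 / 3.4366 = 9.6

9.6


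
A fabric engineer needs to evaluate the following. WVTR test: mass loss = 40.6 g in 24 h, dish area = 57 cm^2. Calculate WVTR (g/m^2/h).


Formula: WVTR = mass_loss / (area * time)
Step 1: Convert area: 57 cm^2 = 0.0057 m^2
Step 2: WVTR = 40.6 g / (0.0057 m^2 * 24 h)
Step 3: WVTR = 40.6 / 0.1368 = 296.8 g/m^2/h

296.8 g/m^2/h


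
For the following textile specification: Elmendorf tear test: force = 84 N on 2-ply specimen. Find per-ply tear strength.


Formula: Per-ply strength = Total force / Number of plies
Per-ply = 84 N / 2
Per-ply = 42 N

42 N


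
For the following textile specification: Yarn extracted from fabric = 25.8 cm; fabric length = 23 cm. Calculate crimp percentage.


Formula: Crimp% = ((L_yarn - L_fabric) / L_fabric) * 100
Step 1: Extension = 25.8 - 23 = 2.8 cm
Step 2: Crimp% = (2.8 / 23) * 100
Step 3: Crimp% = 0.121739 * 100 = 12.1739% ≈ 12.2%

12.2%


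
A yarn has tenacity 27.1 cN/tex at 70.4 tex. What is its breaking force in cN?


Formula: Breaking force = Tenacity * Linear density
F = 27.1 cN/tex * 70.4 tex
F = 1907.84 cN

1907.84 cN


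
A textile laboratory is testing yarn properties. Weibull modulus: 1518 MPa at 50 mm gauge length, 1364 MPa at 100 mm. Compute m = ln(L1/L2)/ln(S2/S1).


Formula: m = ln(L1/L2) / ln(S2/S1)
Step 1: ln(L1/L2) = ln(50/100) = -0.69315
Step 2: S2/S1 = 1364/1518 = 0.89855
Step 3: ln(S2/S1) = ln(0.89855) = -0.10697
Step 4: m = -0.69315 / -0.10697 = 6.48

6.48 (Weibull m)


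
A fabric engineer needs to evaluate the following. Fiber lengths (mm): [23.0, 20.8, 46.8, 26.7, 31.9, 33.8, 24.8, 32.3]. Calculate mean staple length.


Formula: Mean = sum of lengths / count
Sum = 23.0 + 20.8 + 46.8 + 26.7 + 31.9 + 33.8 + 24.8 + 32.3
Sum = 240.1 mm
Mean = 240.1 / 8 = 30.01 mm

30.01 mm


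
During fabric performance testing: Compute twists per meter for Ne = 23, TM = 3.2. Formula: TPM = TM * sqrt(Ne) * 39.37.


Formula: TPM = TM * sqrt(Ne) * 39.37
Step 1: sqrt(Ne) = sqrt(23) = 4.7958
Step 2: TM * sqrt(Ne) = 3.2 * 4.7958 = 15.3466
Step 3: TPM = 15.3466 * 39.37 = 604 twists/m

604 twists/m


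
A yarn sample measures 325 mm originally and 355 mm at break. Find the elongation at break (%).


Formula: Elongation (%) = ((L_break - L0) / L0) * 100
Step 1: Extension = 355 - 325 = 30 mm
Step 2: Elongation = (30 / 325) * 100
Step 3: Elongation = 0.092308 * 100 = 9.2308% ≈ 9.2%

9.2%


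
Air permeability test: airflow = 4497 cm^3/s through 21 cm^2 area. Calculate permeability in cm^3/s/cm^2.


Formula: Air Permeability = Airflow / Test Area
AP = 4497 cm^3/s / 21 cm^2
AP = 214.1 cm^3/s/cm^2

214.1 cm^3/s/cm^2


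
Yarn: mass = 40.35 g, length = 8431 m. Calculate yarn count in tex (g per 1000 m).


Formula: Tex = (mass_g / length_m) * 1000
Substituting: Tex = (40.35 / 8431) * 1000
Intermediate: 40.35 / 8431 = 0.00478591 g/m
Tex = 0.00478591 * 1000 = 4.79 tex

4.79 tex


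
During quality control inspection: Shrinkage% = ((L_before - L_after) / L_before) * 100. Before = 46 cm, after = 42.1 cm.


Formula: Shrinkage% = ((L_before - L_after) / L_before) * 100
Step 1: Shrinkage = 46 - 42.1 = 3.9 cm
Step 2: Shrinkage% = (3.9 / 46) * 100
Step 3: Shrinkage% = 0.084783 * 100 = 8.4783% ≈ 8.5%

8.5%


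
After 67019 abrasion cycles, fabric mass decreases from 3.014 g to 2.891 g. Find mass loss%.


Formula: Mass loss% = ((m_before - m_after) / m_before) * 100
Step 1: Mass loss = 3.014 - 2.891 = 0.123 g
Step 2: Ratio = 0.123 / 3.014 = 0.0408096
Step 3: Mass loss% = 0.0408096 * 100 = 4.08096% ≈ 4.08%

4.08%


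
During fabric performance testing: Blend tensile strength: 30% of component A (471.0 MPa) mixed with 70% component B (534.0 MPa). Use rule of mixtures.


Formula: Blend property = (fraction_A * property_A) + (fraction_B * property_B)
Step 1: Contribution A = 30/100 * 471.0 MPa = 141.3 MPa
Step 2: Contribution B = 70/100 * 534.0 MPa = 373.8 MPa
Step 3: Blend tensile strength = 141.3 + 373.8 = 515.1 MPa

515.1 MPa


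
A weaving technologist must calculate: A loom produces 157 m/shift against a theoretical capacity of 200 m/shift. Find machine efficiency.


Formula: Efficiency% = (Actual output / Theoretical output) * 100
Efficiency% = (157 / 200) * 100
Efficiency% = 0.785 * 100 = 78.5%

78.5%


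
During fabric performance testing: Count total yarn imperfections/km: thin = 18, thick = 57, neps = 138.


Formula: Total = thin places + thick places + neps
Total = 18 + 57 + 138
Total = 213 imperfections/km

213 imperfections/km


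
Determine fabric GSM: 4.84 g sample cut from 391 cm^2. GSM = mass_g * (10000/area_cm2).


Formula: GSM = mass_g / area_m2
Step 1: Convert area: 391 cm^2 = 391 / 10000 = 0.0391 m^2
Step 2: GSM = 4.84 g / 0.0391 m^2 = 123.8 g/m^2

123.8 g/m^2


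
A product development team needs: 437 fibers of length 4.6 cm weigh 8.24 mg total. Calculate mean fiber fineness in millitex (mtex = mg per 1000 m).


Formula: fineness (mtex) = mass (mg) / total length (km) = (mass_mg / total_length_m) * 1000
Step 1: Convert fiber length: 4.6 cm = 0.046 m
Step 2: Total fiber length = 437 * 0.046 = 20.102 m
Step 3: Linear density = 8.24 mg / 20.102 m = 0.4099 mg/m
Step 4: fineness = 0.4099 * 1000 = 409.9 mtex

409.9 mtex


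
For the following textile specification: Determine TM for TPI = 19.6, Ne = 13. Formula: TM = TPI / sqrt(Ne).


Formula: TM = TPI / sqrt(Ne)
Step 1: sqrt(Ne) = sqrt(13) = 3.6056
Step 2: TM = 19.6 / 3.6056 = 5.44

5.44 TM


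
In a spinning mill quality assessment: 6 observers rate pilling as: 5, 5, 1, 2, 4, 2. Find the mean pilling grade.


Formula: Mean = sum / count
Sum = 5 + 5 + 1 + 2 + 4 + 2 = 19
Mean = 19 / 6 = 3.2

3.2


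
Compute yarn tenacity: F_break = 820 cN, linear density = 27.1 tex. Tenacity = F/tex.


Formula: Tenacity = Breaking force / Linear density
Tenacity = 820 cN / 27.1 tex
Tenacity = 30.26 cN/tex

30.26 cN/tex


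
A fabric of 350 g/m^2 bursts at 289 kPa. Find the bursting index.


Formula: Bursting Index = Bursting Strength / Fabric GSM
BI = 289 kPa / 350 g/m^2
BI = 0.826 kPa/(g/m^2)

0.826 kPa/(g/m^2)


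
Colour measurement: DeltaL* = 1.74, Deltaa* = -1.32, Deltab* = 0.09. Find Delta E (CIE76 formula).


Formula: Delta E = sqrt(dL*^2 + da*^2 + db*^2)
Step 1: dL*^2 = 1.74^2 = 3.0276
Step 2: da*^2 = (-1.32)^2 = 1.7424
Step 3: db*^2 = 0.09^2 = 0.0081
Step 4: Sum = 3.0276 + 1.7424 + 0.0081 = 4.7781
Step 5: Delta E = sqrt(4.7781) = 2.19

2.19 Delta E


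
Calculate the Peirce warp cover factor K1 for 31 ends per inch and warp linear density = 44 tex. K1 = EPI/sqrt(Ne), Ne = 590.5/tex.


Formula: K1 = EPI / sqrt(Ne), with Ne = 590.5 / tex_warp
Step 1: Ne = 590.5 / 44 = 13.42
Step 2: sqrt(Ne) = sqrt(13.42) = 3.6633
Step 3: K1 = 31 / 3.6633 = 8.5

8.5


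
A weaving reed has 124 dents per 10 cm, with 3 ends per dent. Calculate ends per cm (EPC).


Formula: EPC = (dents per 10 cm * ends per dent) / 10
Step 1: Total ends per 10 cm = 124 * 3 = 372
Step 2: EPC = 372 / 10 = 37.2 ends/cm

37.2 ends/cm


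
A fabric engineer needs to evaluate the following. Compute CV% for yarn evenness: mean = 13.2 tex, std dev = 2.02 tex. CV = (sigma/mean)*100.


Formula: CV% = (standard deviation / mean) * 100
Step 1: Ratio = 2.02 / 13.2 = 0.15303
Step 2: CV% = 0.15303 * 100 = 15.303% ≈ 15.3%

15.3%


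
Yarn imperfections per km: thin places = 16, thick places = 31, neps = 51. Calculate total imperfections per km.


Formula: Total = thin places + thick places + neps
Total = 16 + 31 + 51
Total = 98 imperfections/km

98 imperfections/km


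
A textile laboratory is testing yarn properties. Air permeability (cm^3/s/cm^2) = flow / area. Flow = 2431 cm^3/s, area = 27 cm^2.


Formula: Air Permeability = Airflow / Test Area
AP = 2431 cm^3/s / 27 cm^2
AP = 90.0 cm^3/s/cm^2

90.0 cm^3/s/cm^2


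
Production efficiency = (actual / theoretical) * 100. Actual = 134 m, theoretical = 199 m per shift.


Formula: Efficiency% = (Actual output / Theoretical output) * 100
Efficiency% = (134 / 199) * 100
Efficiency% = 0.673367 * 100 = 67.3367% ≈ 67.3%

67.3%


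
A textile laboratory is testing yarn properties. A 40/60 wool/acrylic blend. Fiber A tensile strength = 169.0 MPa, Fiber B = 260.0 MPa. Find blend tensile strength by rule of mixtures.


Formula: Blend property = (fraction_A * property_A) + (fraction_B * property_B)
Step 1: Contribution A = 40/100 * 169.0 MPa = 67.6 MPa
Step 2: Contribution B = 60/100 * 260.0 MPa = 156.0 MPa
Step 3: Blend tensile strength = 67.6 + 156.0 = 223.6 MPa

223.6 MPa


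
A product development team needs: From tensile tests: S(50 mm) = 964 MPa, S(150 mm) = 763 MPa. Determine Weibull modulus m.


Formula: m = ln(L1/L2) / ln(S2/S1)
Step 1: ln(L1/L2) = ln(50/150) = -1.09861
Step 2: S2/S1 = 763/964 = 0.79149
Step 3: ln(S2/S1) = ln(0.79149) = -0.23384
Step 4: m = -1.09861 / -0.23384 = 4.70

4.70 (Weibull m)


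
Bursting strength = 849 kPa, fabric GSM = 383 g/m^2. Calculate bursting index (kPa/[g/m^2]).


Formula: Bursting Index = Bursting Strength / Fabric GSM
BI = 849 kPa / 383 g/m^2
BI = 2.217 kPa/(g/m^2)

2.217 kPa/(g/m^2)


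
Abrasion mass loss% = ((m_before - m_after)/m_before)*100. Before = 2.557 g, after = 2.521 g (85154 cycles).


Formula: Mass loss% = ((m_before - m_after) / m_before) * 100
Step 1: Mass loss = 2.557 - 2.521 = 0.036 g
Step 2: Ratio = 0.036 / 2.557 = 0.014079
Step 3: Mass loss% = 0.014079 * 100 = 1.4079% ≈ 1.41%

1.41%


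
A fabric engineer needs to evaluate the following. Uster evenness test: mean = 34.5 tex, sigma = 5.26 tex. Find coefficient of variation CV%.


Formula: CV% = (standard deviation / mean) * 100
Step 1: Ratio = 5.26 / 34.5 = 0.152464
Step 2: CV% = 0.152464 * 100 = 15.2464% ≈ 15.2%

15.2%


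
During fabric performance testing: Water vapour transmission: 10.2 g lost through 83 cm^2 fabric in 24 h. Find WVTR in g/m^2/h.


Formula: WVTR = mass_loss / (area * time)
Step 1: Convert area: 83 cm^2 = 0.0083 m^2
Step 2: WVTR = 10.2 g / (0.0083 m^2 * 24 h)
Step 3: WVTR = 10.2 / 0.1992 = 51.2 g/m^2/h

51.2 g/m^2/h


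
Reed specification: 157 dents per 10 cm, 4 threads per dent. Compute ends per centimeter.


Formula: EPC = (dents per 10 cm * ends per dent) / 10
Step 1: Total ends per 10 cm = 157 * 4 = 628
Step 2: EPC = 628 / 10 = 62.8 ends/cm

62.8 ends/cm


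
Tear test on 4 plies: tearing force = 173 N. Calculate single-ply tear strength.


Formula: Per-ply strength = Total force / Number of plies
Per-ply = 173 N / 4
Per-ply = 43.25 N

43.25 N


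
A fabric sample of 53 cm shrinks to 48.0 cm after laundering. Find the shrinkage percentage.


Formula: Shrinkage% = ((L_before - L_after) / L_before) * 100
Step 1: Shrinkage = 53 - 48.0 = 5.0 cm
Step 2: Shrinkage% = (5.0 / 53) * 100
Step 3: Shrinkage% = 0.09434 * 100 = 9.434% ≈ 9.4%

9.4%


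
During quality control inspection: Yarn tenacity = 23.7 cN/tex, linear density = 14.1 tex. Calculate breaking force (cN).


Formula: Breaking force = Tenacity * Linear density
F = 23.7 cN/tex * 14.1 tex
F = 334.17 cN

334.17 cN


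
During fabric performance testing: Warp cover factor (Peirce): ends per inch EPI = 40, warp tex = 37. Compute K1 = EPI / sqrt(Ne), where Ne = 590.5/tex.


Formula: K1 = EPI / sqrt(Ne), with Ne = 590.5 / tex_warp
Step 1: Ne = 590.5 / 37 = 15.959
Step 2: sqrt(Ne) = sqrt(15.959) = 3.9949
Step 3: K1 = 40 / 3.9949 = 10.0

10.0


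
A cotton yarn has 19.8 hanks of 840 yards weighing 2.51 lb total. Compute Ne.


Formula: Ne = hanks / mass_lb
Substituting: Ne = 19.8 / 2.51
Ne = 7.9

7.9 Ne


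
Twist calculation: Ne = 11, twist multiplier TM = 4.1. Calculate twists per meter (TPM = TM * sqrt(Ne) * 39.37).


Formula: TPM = TM * sqrt(Ne) * 39.37
Step 1: sqrt(Ne) = sqrt(11) = 3.3166
Step 2: TM * sqrt(Ne) = 4.1 * 3.3166 = 13.5981
Step 3: TPM = 13.5981 * 39.37 = 535 twists/m

535 twists/m


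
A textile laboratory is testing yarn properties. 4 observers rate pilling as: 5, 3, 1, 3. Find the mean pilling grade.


Formula: Mean = sum / count
Sum = 5 + 3 + 1 + 3 = 12
Mean = 12 / 4 = 3.0

3.0


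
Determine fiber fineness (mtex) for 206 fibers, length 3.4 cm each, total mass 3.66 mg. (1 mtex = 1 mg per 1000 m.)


Formula: fineness (mtex) = mass (mg) / total length (km) = (mass_mg / total_length_m) * 1000
Step 1: Convert fiber length: 3.4 cm = 0.034 m
Step 2: Total fiber length = 206 * 0.034 = 7.004 m
Step 3: Linear density = 3.66 mg / 7.004 m = 0.5226 mg/m
Step 4: fineness = 0.5226 * 1000 = 522.6 mtex

522.6 mtex


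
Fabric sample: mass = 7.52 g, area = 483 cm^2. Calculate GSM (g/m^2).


Formula: GSM = mass_g / area_m2
Step 1: Convert area: 483 cm^2 = 483 / 10000 = 0.0483 m^2
Step 2: GSM = 7.52 g / 0.0483 m^2 = 155.7 g/m^2

155.7 g/m^2


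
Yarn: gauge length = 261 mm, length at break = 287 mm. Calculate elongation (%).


Formula: Elongation (%) = ((L_break - L0) / L0) * 100
Step 1: Extension = 287 - 261 = 26 mm
Step 2: Elongation = (26 / 261) * 100
Step 3: Elongation = 0.099617 * 100 = 9.9617% ≈ 10.0%

10.0%


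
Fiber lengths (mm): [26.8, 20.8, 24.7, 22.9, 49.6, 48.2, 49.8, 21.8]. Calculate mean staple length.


Formula: Mean = sum of lengths / count
Sum = 26.8 + 20.8 + 24.7 + 22.9 + 49.6 + 48.2 + 49.8 + 21.8
Sum = 264.6 mm
Mean = 264.6 / 8 = 33.08 mm

33.08 mm


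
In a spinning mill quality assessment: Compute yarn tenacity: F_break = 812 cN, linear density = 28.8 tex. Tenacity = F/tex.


Formula: Tenacity = Breaking force / Linear density
Tenacity = 812 cN / 28.8 tex
Tenacity = 28.19 cN/tex

28.19 cN/tex


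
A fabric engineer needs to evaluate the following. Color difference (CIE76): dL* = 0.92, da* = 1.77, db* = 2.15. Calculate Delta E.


Formula: Delta E = sqrt(dL*^2 + da*^2 + db*^2)
Step 1: dL*^2 = 0.92^2 = 0.8464
Step 2: da*^2 = 1.77^2 = 3.1329
Step 3: db*^2 = 2.15^2 = 4.6225
Step 4: Sum = 0.8464 + 3.1329 + 4.6225 = 8.6018
Step 5: Delta E = sqrt(8.6018) = 2.93

2.93 Delta E


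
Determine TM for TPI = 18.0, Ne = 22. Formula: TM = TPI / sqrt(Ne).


Formula: TM = TPI / sqrt(Ne)
Step 1: sqrt(Ne) = sqrt(22) = 4.6904
Step 2: TM = 18.0 / 4.6904 = 3.84

3.84 TM


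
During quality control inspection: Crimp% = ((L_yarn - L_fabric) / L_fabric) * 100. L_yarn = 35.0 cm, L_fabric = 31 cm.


Formula: Crimp% = ((L_yarn - L_fabric) / L_fabric) * 100
Step 1: Extension = 35.0 - 31 = 4.0 cm
Step 2: Crimp% = (4.0 / 31) * 100
Step 3: Crimp% = 0.129032 * 100 = 12.9032% ≈ 12.9%

12.9%


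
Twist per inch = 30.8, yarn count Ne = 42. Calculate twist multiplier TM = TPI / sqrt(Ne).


Formula: TM = TPI / sqrt(Ne)
Step 1: sqrt(Ne) = sqrt(42) = 6.4807
Step 2: TM = 30.8 / 6.4807 = 4.75

4.75 TM


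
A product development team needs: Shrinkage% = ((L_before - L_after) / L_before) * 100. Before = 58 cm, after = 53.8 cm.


Formula: Shrinkage% = ((L_before - L_after) / L_before) * 100
Step 1: Shrinkage = 58 - 53.8 = 4.2 cm
Step 2: Shrinkage% = (4.2 / 58) * 100
Step 3: Shrinkage% = 0.072414 * 100 = 7.2414% ≈ 7.2%

7.2%


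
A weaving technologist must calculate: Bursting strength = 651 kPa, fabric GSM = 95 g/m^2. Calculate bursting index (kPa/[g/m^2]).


Formula: Bursting Index = Bursting Strength / Fabric GSM
BI = 651 kPa / 95 g/m^2
BI = 6.853 kPa/(g/m^2)

6.853 kPa/(g/m^2)


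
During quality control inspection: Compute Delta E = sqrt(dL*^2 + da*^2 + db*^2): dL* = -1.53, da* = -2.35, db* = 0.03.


Formula: Delta E = sqrt(dL*^2 + da*^2 + db*^2)
Step 1: dL*^2 = (-1.53)^2 = 2.3409
Step 2: da*^2 = (-2.35)^2 = 5.5225
Step 3: db*^2 = 0.03^2 = 0.0009
Step 4: Sum = 2.3409 + 5.5225 + 0.0009 = 7.8643
Step 5: Delta E = sqrt(7.8643) = 2.8

2.8 Delta E


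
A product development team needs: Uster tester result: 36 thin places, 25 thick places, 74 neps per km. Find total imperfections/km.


Formula: Total = thin places + thick places + neps
Total = 36 + 25 + 74
Total = 135 imperfections/km

135 imperfections/km


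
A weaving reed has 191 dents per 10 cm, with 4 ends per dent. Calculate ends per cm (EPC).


Formula: EPC = (dents per 10 cm * ends per dent) / 10
Step 1: Total ends per 10 cm = 191 * 4 = 764
Step 2: EPC = 764 / 10 = 76.4 ends/cm

76.4 ends/cm


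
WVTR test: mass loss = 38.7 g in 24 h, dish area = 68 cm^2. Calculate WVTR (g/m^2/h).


Formula: WVTR = mass_loss / (area * time)
Step 1: Convert area: 68 cm^2 = 0.0068 m^2
Step 2: WVTR = 38.7 g / (0.0068 m^2 * 24 h)
Step 3: WVTR = 38.7 / 0.1632 = 237.1 g/m^2/h

237.1 g/m^2/h


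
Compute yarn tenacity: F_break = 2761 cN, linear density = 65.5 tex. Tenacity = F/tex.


Formula: Tenacity = Breaking force / Linear density
Tenacity = 2761 cN / 65.5 tex
Tenacity = 42.15 cN/tex

42.15 cN/tex


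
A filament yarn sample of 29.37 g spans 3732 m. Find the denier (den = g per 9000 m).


Formula: den = (mass_g / length_m) * 9000
Substituting: den = (29.37 / 3732) * 9000
Intermediate: 29.37 / 3732 = 0.00786977 g/m
den = 0.00786977 * 9000 = 70.8 denier

70.8 denier


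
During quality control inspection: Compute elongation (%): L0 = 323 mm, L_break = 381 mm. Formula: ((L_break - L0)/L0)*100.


Formula: Elongation (%) = ((L_break - L0) / L0) * 100
Step 1: Extension = 381 - 323 = 58 mm
Step 2: Elongation = (58 / 323) * 100
Step 3: Elongation = 0.179567 * 100 = 17.9567% ≈ 18.0%

18.0%


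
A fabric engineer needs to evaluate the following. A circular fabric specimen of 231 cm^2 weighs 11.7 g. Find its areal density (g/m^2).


Formula: GSM = mass_g / area_m2
Step 1: Convert area: 231 cm^2 = 231 / 10000 = 0.0231 m^2
Step 2: GSM = 11.7 g / 0.0231 m^2 = 506.5 g/m^2

506.5 g/m^2


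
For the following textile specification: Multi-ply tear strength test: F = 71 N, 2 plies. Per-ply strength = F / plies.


Formula: Per-ply strength = Total force / Number of plies
Per-ply = 71 N / 2
Per-ply = 35.5 N

35.5 N


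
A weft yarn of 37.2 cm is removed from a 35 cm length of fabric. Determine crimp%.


Formula: Crimp% = ((L_yarn - L_fabric) / L_fabric) * 100
Step 1: Extension = 37.2 - 35 = 2.2 cm
Step 2: Crimp% = (2.2 / 35) * 100
Step 3: Crimp% = 0.062857 * 100 = 6.2857% ≈ 6.3%

6.3%


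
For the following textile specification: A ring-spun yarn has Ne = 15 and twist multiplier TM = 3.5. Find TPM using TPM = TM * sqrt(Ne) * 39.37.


Formula: TPM = TM * sqrt(Ne) * 39.37
Step 1: sqrt(Ne) = sqrt(15) = 3.873
Step 2: TM * sqrt(Ne) = 3.5 * 3.873 = 13.5555
Step 3: TPM = 13.5555 * 39.37 = 534 twists/m

534 twists/m


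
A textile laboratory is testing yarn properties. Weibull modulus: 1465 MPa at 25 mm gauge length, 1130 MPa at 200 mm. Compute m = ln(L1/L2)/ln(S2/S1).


Formula: m = ln(L1/L2) / ln(S2/S1)
Step 1: ln(L1/L2) = ln(25/200) = -2.07944
Step 2: S2/S1 = 1130/1465 = 0.77133
Step 3: ln(S2/S1) = ln(0.77133) = -0.25964
Step 4: m = -2.07944 / -0.25964 = 8.01

8.01 (Weibull m)


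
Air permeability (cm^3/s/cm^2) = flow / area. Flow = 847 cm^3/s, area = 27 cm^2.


Formula: Air Permeability = Airflow / Test Area
AP = 847 cm^3/s / 27 cm^2
AP = 31.4 cm^3/s/cm^2

31.4 cm^3/s/cm^2


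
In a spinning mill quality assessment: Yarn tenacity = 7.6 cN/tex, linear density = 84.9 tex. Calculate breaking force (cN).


Formula: Breaking force = Tenacity * Linear density
F = 7.6 cN/tex * 84.9 tex
F = 645.24 cN

645.24 cN


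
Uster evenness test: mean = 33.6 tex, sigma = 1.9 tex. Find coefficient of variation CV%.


Formula: CV% = (standard deviation / mean) * 100
Step 1: Ratio = 1.9 / 33.6 = 0.056548
Step 2: CV% = 0.056548 * 100 = 5.6548% ≈ 5.7%

5.7%


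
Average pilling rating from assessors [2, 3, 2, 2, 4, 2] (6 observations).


Formula: Mean = sum / count
Sum = 2 + 3 + 2 + 2 + 4 + 2 = 15
Mean = 15 / 6 = 2.5

2.5


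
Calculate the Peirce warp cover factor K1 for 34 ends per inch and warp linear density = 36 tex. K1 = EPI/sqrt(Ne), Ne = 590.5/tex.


Formula: K1 = EPI / sqrt(Ne), with Ne = 590.5 / tex_warp
Step 1: Ne = 590.5 / 36 = 16.403
Step 2: sqrt(Ne) = sqrt(16.403) = 4.0501
Step 3: K1 = 34 / 4.0501 = 8.4

8.4


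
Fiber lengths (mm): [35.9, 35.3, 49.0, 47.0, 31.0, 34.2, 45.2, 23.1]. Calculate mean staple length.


Formula: Mean = sum of lengths / count
Sum = 35.9 + 35.3 + 49.0 + 47.0 + 31.0 + 34.2 + 45.2 + 23.1
Sum = 300.7 mm
Mean = 300.7 / 8 = 37.59 mm

37.59 mm


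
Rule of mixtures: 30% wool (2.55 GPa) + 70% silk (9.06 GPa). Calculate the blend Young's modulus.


Formula: Blend property = (fraction_A * property_A) + (fraction_B * property_B)
Step 1: Contribution A = 30/100 * 2.55 GPa = 0.765 GPa
Step 2: Contribution B = 70/100 * 9.06 GPa = 6.342 GPa
Step 3: Blend Young's modulus = 0.765 + 6.342 = 7.107 GPa

7.107 GPa


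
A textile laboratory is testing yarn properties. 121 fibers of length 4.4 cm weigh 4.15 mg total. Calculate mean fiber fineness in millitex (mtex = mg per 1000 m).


Formula: fineness (mtex) = mass (mg) / total length (km) = (mass_mg / total_length_m) * 1000
Step 1: Convert fiber length: 4.4 cm = 0.044 m
Step 2: Total fiber length = 121 * 0.044 = 5.324 m
Step 3: Linear density = 4.15 mg / 5.324 m = 0.7795 mg/m
Step 4: fineness = 0.7795 * 1000 = 779.5 mtex

779.5 mtex


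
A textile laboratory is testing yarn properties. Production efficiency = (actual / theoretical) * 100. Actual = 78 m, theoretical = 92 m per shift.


Formula: Efficiency% = (Actual output / Theoretical output) * 100
Efficiency% = (78 / 92) * 100
Efficiency% = 0.847826 * 100 = 84.7826% ≈ 84.8%

84.8%


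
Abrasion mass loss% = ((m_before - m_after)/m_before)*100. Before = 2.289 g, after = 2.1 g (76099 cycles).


Formula: Mass loss% = ((m_before - m_after) / m_before) * 100
Step 1: Mass loss = 2.289 - 2.1 = 0.189 g
Step 2: Ratio = 0.189 / 2.289 = 0.0825688
Step 3: Mass loss% = 0.0825688 * 100 = 8.25688% ≈ 8.26%

8.26%


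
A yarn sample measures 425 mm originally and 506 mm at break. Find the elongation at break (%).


Formula: Elongation (%) = ((L_break - L0) / L0) * 100
Step 1: Extension = 506 - 425 = 81 mm
Step 2: Elongation = (81 / 425) * 100
Step 3: Elongation = 0.190588 * 100 = 19.0588% ≈ 19.1%

19.1%


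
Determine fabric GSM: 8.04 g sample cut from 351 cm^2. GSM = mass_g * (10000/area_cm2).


Formula: GSM = mass_g / area_m2
Step 1: Convert area: 351 cm^2 = 351 / 10000 = 0.0351 m^2
Step 2: GSM = 8.04 g / 0.0351 m^2 = 229.1 g/m^2

229.1 g/m^2


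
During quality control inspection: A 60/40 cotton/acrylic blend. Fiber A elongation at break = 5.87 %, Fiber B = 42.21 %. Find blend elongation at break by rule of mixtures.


Formula: Blend property = (fraction_A * property_A) + (fraction_B * property_B)
Step 1: Contribution A = 60/100 * 5.87 % = 3.522 %
Step 2: Contribution B = 40/100 * 42.21 % = 16.884 %
Step 3: Blend elongation at break = 3.522 + 16.884 = 20.406 %

20.406 %


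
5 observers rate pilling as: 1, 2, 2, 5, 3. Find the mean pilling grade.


Formula: Mean = sum / count
Sum = 1 + 2 + 2 + 5 + 3 = 13
Mean = 13 / 5 = 2.6

2.6


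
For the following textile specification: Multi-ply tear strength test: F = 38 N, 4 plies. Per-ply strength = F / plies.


Formula: Per-ply strength = Total force / Number of plies
Per-ply = 38 N / 4
Per-ply = 9.5 N

9.5 N


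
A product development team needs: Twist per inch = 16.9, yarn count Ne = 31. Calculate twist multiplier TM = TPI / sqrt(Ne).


Formula: TM = TPI / sqrt(Ne)
Step 1: sqrt(Ne) = sqrt(31) = 5.5678
Step 2: TM = 16.9 / 5.5678 = 3.04

3.04 TM


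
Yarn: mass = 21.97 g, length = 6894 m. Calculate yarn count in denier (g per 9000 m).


Formula: den = (mass_g / length_m) * 9000
Substituting: den = (21.97 / 6894) * 9000
Intermediate: 21.97 / 6894 = 0.00318683 g/m
den = 0.00318683 * 9000 = 28.7 denier

28.7 denier


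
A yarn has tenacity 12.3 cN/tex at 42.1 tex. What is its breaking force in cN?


Formula: Breaking force = Tenacity * Linear density
F = 12.3 cN/tex * 42.1 tex
F = 517.83 cN

517.83 cN


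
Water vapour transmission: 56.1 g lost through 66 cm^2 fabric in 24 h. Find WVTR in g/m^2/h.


Formula: WVTR = mass_loss / (area * time)
Step 1: Convert area: 66 cm^2 = 0.0066 m^2
Step 2: WVTR = 56.1 g / (0.0066 m^2 * 24 h)
Step 3: WVTR = 56.1 / 0.1584 = 354.2 g/m^2/h

354.2 g/m^2/h


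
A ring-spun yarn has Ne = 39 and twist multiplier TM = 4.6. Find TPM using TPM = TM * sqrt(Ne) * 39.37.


Formula: TPM = TM * sqrt(Ne) * 39.37
Step 1: sqrt(Ne) = sqrt(39) = 6.245
Step 2: TM * sqrt(Ne) = 4.6 * 6.245 = 28.727
Step 3: TPM = 28.727 * 39.37 = 1131 twists/m

1131 twists/m


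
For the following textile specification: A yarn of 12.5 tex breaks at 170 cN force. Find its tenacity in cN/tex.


Formula: Tenacity = Breaking force / Linear density
Tenacity = 170 cN / 12.5 tex
Tenacity = 13.60 cN/tex

13.60 cN/tex


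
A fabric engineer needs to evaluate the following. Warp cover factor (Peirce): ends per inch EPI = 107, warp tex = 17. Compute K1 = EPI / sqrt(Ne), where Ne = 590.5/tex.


Formula: K1 = EPI / sqrt(Ne), with Ne = 590.5 / tex_warp
Step 1: Ne = 590.5 / 17 = 34.735
Step 2: sqrt(Ne) = sqrt(34.735) = 5.8936
Step 3: K1 = 107 / 5.8936 = 18.2

18.2


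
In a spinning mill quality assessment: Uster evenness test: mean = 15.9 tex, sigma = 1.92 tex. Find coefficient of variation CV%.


Formula: CV% = (standard deviation / mean) * 100
Step 1: Ratio = 1.92 / 15.9 = 0.120755
Step 2: CV% = 0.120755 * 100 = 12.0755% ≈ 12.1%

12.1%


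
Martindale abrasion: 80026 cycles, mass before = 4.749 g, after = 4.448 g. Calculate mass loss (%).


Formula: Mass loss% = ((m_before - m_after) / m_before) * 100
Step 1: Mass loss = 4.749 - 4.448 = 0.301 g
Step 2: Ratio = 0.301 / 4.749 = 0.0633818
Step 3: Mass loss% = 0.0633818 * 100 = 6.33818% ≈ 6.34%

6.34%


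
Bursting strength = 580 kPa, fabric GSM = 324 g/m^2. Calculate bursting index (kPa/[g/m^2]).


Formula: Bursting Index = Bursting Strength / Fabric GSM
BI = 580 kPa / 324 g/m^2
BI = 1.790 kPa/(g/m^2)

1.790 kPa/(g/m^2)


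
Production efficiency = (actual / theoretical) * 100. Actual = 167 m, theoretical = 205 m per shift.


Formula: Efficiency% = (Actual output / Theoretical output) * 100
Efficiency% = (167 / 205) * 100
Efficiency% = 0.814634 * 100 = 81.4634% ≈ 81.5%

81.5%


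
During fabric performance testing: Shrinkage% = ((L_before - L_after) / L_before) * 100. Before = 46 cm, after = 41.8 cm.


Formula: Shrinkage% = ((L_before - L_after) / L_before) * 100
Step 1: Shrinkage = 46 - 41.8 = 4.2 cm
Step 2: Shrinkage% = (4.2 / 46) * 100
Step 3: Shrinkage% = 0.091304 * 100 = 9.1304% ≈ 9.1%

9.1%


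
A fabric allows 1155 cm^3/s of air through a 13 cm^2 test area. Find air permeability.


Formula: Air Permeability = Airflow / Test Area
AP = 1155 cm^3/s / 13 cm^2
AP = 88.8 cm^3/s/cm^2

88.8 cm^3/s/cm^2


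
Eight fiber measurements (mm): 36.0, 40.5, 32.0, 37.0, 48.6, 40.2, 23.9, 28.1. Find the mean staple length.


Formula: Mean = sum of lengths / count
Sum = 36.0 + 40.5 + 32.0 + 37.0 + 48.6 + 40.2 + 23.9 + 28.1
Sum = 286.3 mm
Mean = 286.3 / 8 = 35.79 mm

35.79 mm


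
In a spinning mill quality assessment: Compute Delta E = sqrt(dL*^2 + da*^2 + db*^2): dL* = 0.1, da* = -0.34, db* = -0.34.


Formula: Delta E = sqrt(dL*^2 + da*^2 + db*^2)
Step 1: dL*^2 = 0.1^2 = 0.01
Step 2: da*^2 = (-0.34)^2 = 0.1156
Step 3: db*^2 = (-0.34)^2 = 0.1156
Step 4: Sum = 0.01 + 0.1156 + 0.1156 = 0.2412
Step 5: Delta E = sqrt(0.2412) = 0.49

0.49 Delta E


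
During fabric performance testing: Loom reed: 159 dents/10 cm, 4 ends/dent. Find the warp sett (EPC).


Formula: EPC = (dents per 10 cm * ends per dent) / 10
Step 1: Total ends per 10 cm = 159 * 4 = 636
Step 2: EPC = 636 / 10 = 63.6 ends/cm

63.6 ends/cm


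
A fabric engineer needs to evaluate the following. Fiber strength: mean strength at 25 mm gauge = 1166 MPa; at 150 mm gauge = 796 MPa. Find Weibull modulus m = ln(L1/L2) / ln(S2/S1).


Formula: m = ln(L1/L2) / ln(S2/S1)
Step 1: ln(L1/L2) = ln(25/150) = -1.79176
Step 2: S2/S1 = 796/1166 = 0.68268
Step 3: ln(S2/S1) = ln(0.68268) = -0.38173
Step 4: m = -1.79176 / -0.38173 = 4.69

4.69 (Weibull m)


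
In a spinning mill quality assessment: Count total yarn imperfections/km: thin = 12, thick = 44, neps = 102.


Formula: Total = thin places + thick places + neps
Total = 12 + 44 + 102
Total = 158 imperfections/km

158 imperfections/km


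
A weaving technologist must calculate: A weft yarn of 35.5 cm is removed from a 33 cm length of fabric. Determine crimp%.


Formula: Crimp% = ((L_yarn - L_fabric) / L_fabric) * 100
Step 1: Extension = 35.5 - 33 = 2.5 cm
Step 2: Crimp% = (2.5 / 33) * 100
Step 3: Crimp% = 0.075758 * 100 = 7.5758% ≈ 7.6%

7.6%


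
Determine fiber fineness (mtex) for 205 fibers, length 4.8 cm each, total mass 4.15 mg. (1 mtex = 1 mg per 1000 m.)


Formula: fineness (mtex) = mass (mg) / total length (km) = (mass_mg / total_length_m) * 1000
Step 1: Convert fiber length: 4.8 cm = 0.048 m
Step 2: Total fiber length = 205 * 0.048 = 9.84 m
Step 3: Linear density = 4.15 mg / 9.84 m = 0.4217 mg/m
Step 4: fineness = 0.4217 * 1000 = 421.7 mtex

421.7 mtex


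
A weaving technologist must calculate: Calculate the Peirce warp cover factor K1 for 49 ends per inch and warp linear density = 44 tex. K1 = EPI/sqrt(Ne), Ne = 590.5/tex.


Formula: K1 = EPI / sqrt(Ne), with Ne = 590.5 / tex_warp
Step 1: Ne = 590.5 / 44 = 13.42
Step 2: sqrt(Ne) = sqrt(13.42) = 3.6633
Step 3: K1 = 49 / 3.6633 = 13.4

13.4


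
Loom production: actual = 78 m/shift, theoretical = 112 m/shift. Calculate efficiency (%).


Formula: Efficiency% = (Actual output / Theoretical output) * 100
Efficiency% = (78 / 112) * 100
Efficiency% = 0.696429 * 100 = 69.6429% ≈ 69.6%

69.6%


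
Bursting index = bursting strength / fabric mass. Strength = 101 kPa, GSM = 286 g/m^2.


Formula: Bursting Index = Bursting Strength / Fabric GSM
BI = 101 kPa / 286 g/m^2
BI = 0.353 kPa/(g/m^2)

0.353 kPa/(g/m^2)


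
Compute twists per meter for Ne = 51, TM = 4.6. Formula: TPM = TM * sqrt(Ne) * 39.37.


Formula: TPM = TM * sqrt(Ne) * 39.37
Step 1: sqrt(Ne) = sqrt(51) = 7.1414
Step 2: TM * sqrt(Ne) = 4.6 * 7.1414 = 32.8504
Step 3: TPM = 32.8504 * 39.37 = 1293 twists/m

1293 twists/m


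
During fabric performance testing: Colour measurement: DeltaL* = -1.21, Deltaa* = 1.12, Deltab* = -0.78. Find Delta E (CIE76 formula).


Formula: Delta E = sqrt(dL*^2 + da*^2 + db*^2)
Step 1: dL*^2 = (-1.21)^2 = 1.4641
Step 2: da*^2 = 1.12^2 = 1.2544
Step 3: db*^2 = (-0.78)^2 = 0.6084
Step 4: Sum = 1.4641 + 1.2544 + 0.6084 = 3.3269
Step 5: Delta E = sqrt(3.3269) = 1.82

1.82 Delta E


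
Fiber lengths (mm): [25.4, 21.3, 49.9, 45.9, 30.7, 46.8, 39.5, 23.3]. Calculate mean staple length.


Formula: Mean = sum of lengths / count
Sum = 25.4 + 21.3 + 49.9 + 45.9 + 30.7 + 46.8 + 39.5 + 23.3
Sum = 282.8 mm
Mean = 282.8 / 8 = 35.35 mm

35.35 mm


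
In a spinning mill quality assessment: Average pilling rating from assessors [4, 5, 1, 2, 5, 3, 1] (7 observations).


Formula: Mean = sum / count
Sum = 4 + 5 + 1 + 2 + 5 + 3 + 1 = 21
Mean = 21 / 7 = 3.0

3.0


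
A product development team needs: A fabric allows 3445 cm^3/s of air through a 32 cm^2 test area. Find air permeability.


Formula: Air Permeability = Airflow / Test Area
AP = 3445 cm^3/s / 32 cm^2
AP = 107.7 cm^3/s/cm^2

107.7 cm^3/s/cm^2


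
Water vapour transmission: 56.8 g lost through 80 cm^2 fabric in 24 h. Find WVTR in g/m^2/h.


Formula: WVTR = mass_loss / (area * time)
Step 1: Convert area: 80 cm^2 = 0.008 m^2
Step 2: WVTR = 56.8 g / (0.008 m^2 * 24 h)
Step 3: WVTR = 56.8 / 0.192 = 295.8 g/m^2/h

295.8 g/m^2/h


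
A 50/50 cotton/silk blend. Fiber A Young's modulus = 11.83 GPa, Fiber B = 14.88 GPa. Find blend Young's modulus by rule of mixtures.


Formula: Blend property = (fraction_A * property_A) + (fraction_B * property_B)
Step 1: Contribution A = 50/100 * 11.83 GPa = 5.915 GPa
Step 2: Contribution B = 50/100 * 14.88 GPa = 7.44 GPa
Step 3: Blend Young's modulus = 5.915 + 7.44 = 13.355 GPa

13.355 GPa


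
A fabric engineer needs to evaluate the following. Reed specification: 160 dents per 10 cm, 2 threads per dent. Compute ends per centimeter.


Formula: EPC = (dents per 10 cm * ends per dent) / 10
Step 1: Total ends per 10 cm = 160 * 2 = 320
Step 2: EPC = 320 / 10 = 32.0 ends/cm

32.0 ends/cm


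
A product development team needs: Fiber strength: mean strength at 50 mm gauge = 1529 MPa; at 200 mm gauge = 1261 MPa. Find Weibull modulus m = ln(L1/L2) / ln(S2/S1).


Formula: m = ln(L1/L2) / ln(S2/S1)
Step 1: ln(L1/L2) = ln(50/200) = -1.38629
Step 2: S2/S1 = 1261/1529 = 0.82472
Step 3: ln(S2/S1) = ln(0.82472) = -0.19271
Step 4: m = -1.38629 / -0.19271 = 7.19

7.19 (Weibull m)


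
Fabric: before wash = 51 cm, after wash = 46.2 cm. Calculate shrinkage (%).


Formula: Shrinkage% = ((L_before - L_after) / L_before) * 100
Step 1: Shrinkage = 51 - 46.2 = 4.8 cm
Step 2: Shrinkage% = (4.8 / 51) * 100
Step 3: Shrinkage% = 0.094118 * 100 = 9.4118% ≈ 9.4%

9.4%


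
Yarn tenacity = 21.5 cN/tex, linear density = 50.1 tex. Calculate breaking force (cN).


Formula: Breaking force = Tenacity * Linear density
F = 21.5 cN/tex * 50.1 tex
F = 1077.15 cN

1077.15 cN


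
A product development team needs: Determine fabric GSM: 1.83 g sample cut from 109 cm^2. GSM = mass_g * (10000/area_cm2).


Formula: GSM = mass_g / area_m2
Step 1: Convert area: 109 cm^2 = 109 / 10000 = 0.0109 m^2
Step 2: GSM = 1.83 g / 0.0109 m^2 = 167.9 g/m^2

167.9 g/m^2


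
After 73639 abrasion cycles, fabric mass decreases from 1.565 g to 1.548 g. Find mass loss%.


Formula: Mass loss% = ((m_before - m_after) / m_before) * 100
Step 1: Mass loss = 1.565 - 1.548 = 0.017 g
Step 2: Ratio = 0.017 / 1.565 = 0.0108626
Step 3: Mass loss% = 0.0108626 * 100 = 1.08626% ≈ 1.09%

1.09%


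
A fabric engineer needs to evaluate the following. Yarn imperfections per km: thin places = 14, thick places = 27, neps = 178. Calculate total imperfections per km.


Formula: Total = thin places + thick places + neps
Total = 14 + 27 + 178
Total = 219 imperfections/km

219 imperfections/km


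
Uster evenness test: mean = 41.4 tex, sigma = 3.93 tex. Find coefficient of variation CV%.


Formula: CV% = (standard deviation / mean) * 100
Step 1: Ratio = 3.93 / 41.4 = 0.094928
Step 2: CV% = 0.094928 * 100 = 9.4928% ≈ 9.5%

9.5%


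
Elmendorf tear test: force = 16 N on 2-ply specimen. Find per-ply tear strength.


Formula: Per-ply strength = Total force / Number of plies
Per-ply = 16 N / 2
Per-ply = 8 N

8 N


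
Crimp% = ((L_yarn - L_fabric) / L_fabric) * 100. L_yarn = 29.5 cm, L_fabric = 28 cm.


Formula: Crimp% = ((L_yarn - L_fabric) / L_fabric) * 100
Step 1: Extension = 29.5 - 28 = 1.5 cm
Step 2: Crimp% = (1.5 / 28) * 100
Step 3: Crimp% = 0.053571 * 100 = 5.3571% ≈ 5.4%

5.4%


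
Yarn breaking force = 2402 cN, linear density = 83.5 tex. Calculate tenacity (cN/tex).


Formula: Tenacity = Breaking force / Linear density
Tenacity = 2402 cN / 83.5 tex
Tenacity = 28.77 cN/tex

28.77 cN/tex


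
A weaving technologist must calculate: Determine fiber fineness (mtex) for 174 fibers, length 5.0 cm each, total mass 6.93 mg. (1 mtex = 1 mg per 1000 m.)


Formula: fineness (mtex) = mass (mg) / total length (km) = (mass_mg / total_length_m) * 1000
Step 1: Convert fiber length: 5.0 cm = 0.05 m
Step 2: Total fiber length = 174 * 0.05 = 8.7 m
Step 3: Linear density = 6.93 mg / 8.7 m = 0.7966 mg/m
Step 4: fineness = 0.7966 * 1000 = 796.6 mtex

796.6 mtex


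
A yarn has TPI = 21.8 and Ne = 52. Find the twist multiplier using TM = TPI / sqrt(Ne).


Formula: TM = TPI / sqrt(Ne)
Step 1: sqrt(Ne) = sqrt(52) = 7.2111
Step 2: TM = 21.8 / 7.2111 = 3.02

3.02 TM


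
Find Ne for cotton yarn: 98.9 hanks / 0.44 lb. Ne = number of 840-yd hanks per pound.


Formula: Ne = hanks / mass_lb
Substituting: Ne = 98.9 / 0.44
Ne = 224.8

224.8 Ne


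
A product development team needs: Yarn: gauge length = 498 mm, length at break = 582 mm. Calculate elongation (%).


Formula: Elongation (%) = ((L_break - L0) / L0) * 100
Step 1: Extension = 582 - 498 = 84 mm
Step 2: Elongation = (84 / 498) * 100
Step 3: Elongation = 0.168675 * 100 = 16.8675% ≈ 16.9%

16.9%


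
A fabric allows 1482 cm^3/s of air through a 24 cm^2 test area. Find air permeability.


Formula: Air Permeability = Airflow / Test Area
AP = 1482 cm^3/s / 24 cm^2
AP = 61.8 cm^3/s/cm^2

61.8 cm^3/s/cm^2
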